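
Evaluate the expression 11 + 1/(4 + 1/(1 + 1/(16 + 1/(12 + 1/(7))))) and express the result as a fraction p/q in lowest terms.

80377/7175

Start with 7.
12 + 1/(7/1) = 12 + 1/7 = 85/7
16 + 1/(85/7) = 16 + 7/85 = 1367/85
1 + 1/(1367/85) = 1 + 85/1367 = 1452/1367
4 + 1/(1452/1367) = 4 + 1367/1452 = 7175/1452
11 + 1/(7175/1452) = 11 + 1452/7175 = 80377/7175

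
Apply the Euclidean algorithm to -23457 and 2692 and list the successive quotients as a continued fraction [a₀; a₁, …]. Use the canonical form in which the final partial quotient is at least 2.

⌊-23457/2692⌋ = -9, remainder 771
⌊2692/771⌋ = 3, remainder 379
⌊771/379⌋ = 2, remainder 13
⌊379/13⌋ = 29, remainder 2
⌊13/2⌋ = 6, remainder 1
⌊2/1⌋ = 2, remainder 0

[-9; 3, 2, 29, 6, 2]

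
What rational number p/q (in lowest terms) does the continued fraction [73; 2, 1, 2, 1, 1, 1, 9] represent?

Start with 9.
1 + 1/(9/1) = 1 + 1/9 = 10/9
1 + 1/(10/9) = 1 + 9/10 = 19/10
1 + 1/(19/10) = 1 + 10/19 = 29/19
2 + 1/(29/19) = 2 + 19/29 = 77/29
1 + 1/(77/29) = 1 + 29/77 = 106/77
2 + 1/(106/77) = 2 + 77/106 = 289/106
73 + 1/(289/106) = 73 + 106/289 = 21203/289

21203/289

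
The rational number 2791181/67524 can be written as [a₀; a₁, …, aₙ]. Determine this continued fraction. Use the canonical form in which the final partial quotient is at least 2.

⌊2791181/67524⌋ = 41, remainder 22697
⌊67524/22697⌋ = 2, remainder 22130
⌊22697/22130⌋ = 1, remainder 567
⌊22130/567⌋ = 39, remainder 17
⌊567/17⌋ = 33, remainder 6
⌊17/6⌋ = 2, remainder 5
⌊6/5⌋ = 1, remainder 1
⌊5/1⌋ = 5, remainder 0

[41; 2, 1, 39, 33, 2, 1, 5]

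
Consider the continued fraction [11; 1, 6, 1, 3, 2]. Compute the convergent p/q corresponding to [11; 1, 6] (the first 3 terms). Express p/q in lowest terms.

83/7

Work from the innermost term outward:
Start with 6.
1 + 1/(6/1) = 1 + 1/6 = 7/6
11 + 1/(7/6) = 11 + 6/7 = 83/7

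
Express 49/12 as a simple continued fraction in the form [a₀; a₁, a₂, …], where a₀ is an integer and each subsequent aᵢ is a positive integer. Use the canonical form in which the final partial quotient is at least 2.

Apply division with remainder until the remainder is 0:
49 = 4·12 + 1, so a_0 = 4
12 = 12·1 + 0, so a_1 = 12

[4; 12]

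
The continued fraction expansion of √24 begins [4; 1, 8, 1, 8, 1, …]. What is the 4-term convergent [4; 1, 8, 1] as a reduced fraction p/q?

49/10

Collapse the nested fraction from the inside out:
Start with 1.
8 + 1/(1/1) = 8 + 1/1 = 9/1
1 + 1/(9/1) = 1 + 1/9 = 10/9
4 + 1/(10/9) = 4 + 9/10 = 49/10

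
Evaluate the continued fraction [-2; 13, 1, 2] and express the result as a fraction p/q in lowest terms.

Starting at the tail and folding back:
Start with 2.
1 + 1/(2/1) = 1 + 1/2 = 3/2
13 + 1/(3/2) = 13 + 2/3 = 41/3
-2 + 1/(41/3) = -2 + 3/41 = -79/41

-79/41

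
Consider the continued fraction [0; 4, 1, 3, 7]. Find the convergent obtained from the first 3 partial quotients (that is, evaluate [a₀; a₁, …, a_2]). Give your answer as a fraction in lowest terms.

Start with 1.
4 + 1/(1/1) = 4 + 1/1 = 5/1
0 + 1/(5/1) = 0 + 1/5 = 1/5

1/5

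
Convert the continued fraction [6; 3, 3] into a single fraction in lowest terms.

Start with 3.
3 + 1/(3/1) = 3 + 1/3 = 10/3
6 + 1/(10/3) = 6 + 3/10 = 63/10

63/10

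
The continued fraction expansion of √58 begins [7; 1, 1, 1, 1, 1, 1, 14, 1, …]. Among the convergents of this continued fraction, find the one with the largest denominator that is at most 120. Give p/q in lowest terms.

List convergents until the denominator exceeds the bound:
a_0 = 7: 7/1  (≤ bound)
a_1 = 1: 8/1  (≤ bound)
a_2 = 1: 15/2  (≤ bound)
a_3 = 1: 23/3  (≤ bound)
a_4 = 1: 38/5  (≤ bound)
a_5 = 1: 61/8  (≤ bound)
a_6 = 1: 99/13  (≤ bound)
a_7 = 14: 1447/190  (> 120, stop)

99/13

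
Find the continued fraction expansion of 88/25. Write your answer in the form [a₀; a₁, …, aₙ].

[3; 1, 1, 12]

⌊88/25⌋ = 3, remainder 13
⌊25/13⌋ = 1, remainder 12
⌊13/12⌋ = 1, remainder 1
⌊12/1⌋ = 12, remainder 0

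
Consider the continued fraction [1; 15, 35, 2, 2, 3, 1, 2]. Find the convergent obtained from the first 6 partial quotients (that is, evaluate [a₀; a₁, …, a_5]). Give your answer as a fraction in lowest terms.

9649/9047

Build up convergents one term at a time:
a_0 = 1: 1/1
a_1 = 15: 16/15
a_2 = 35: 561/526
a_3 = 2: 1138/1067
a_4 = 2: 2837/2660
a_5 = 3: 9649/9047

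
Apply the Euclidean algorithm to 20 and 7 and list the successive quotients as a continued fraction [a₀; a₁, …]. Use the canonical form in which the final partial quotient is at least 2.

[2; 1, 6]

Apply division with remainder until the remainder is 0:
20 ÷ 7 → quotient 2, remainder 6
7 ÷ 6 → quotient 1, remainder 1
6 ÷ 1 → quotient 6, remainder 0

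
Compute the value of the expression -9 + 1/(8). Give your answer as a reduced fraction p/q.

Start with 8.
-9 + 1/(8/1) = -9 + 1/8 = -71/8

-71/8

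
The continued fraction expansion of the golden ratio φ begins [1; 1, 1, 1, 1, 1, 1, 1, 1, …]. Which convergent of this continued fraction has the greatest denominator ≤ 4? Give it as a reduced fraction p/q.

a_0 = 1: 1/1  (≤ bound)
a_1 = 1: 2/1  (≤ bound)
a_2 = 1: 3/2  (≤ bound)
a_3 = 1: 5/3  (≤ bound)
a_4 = 1: 8/5  (> 4, stop)

5/3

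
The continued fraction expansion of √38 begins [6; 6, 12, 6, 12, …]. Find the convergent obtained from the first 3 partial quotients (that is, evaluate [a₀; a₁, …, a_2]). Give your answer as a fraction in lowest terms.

Start with 12.
6 + 1/(12/1) = 6 + 1/12 = 73/12
6 + 1/(73/12) = 6 + 12/73 = 450/73

450/73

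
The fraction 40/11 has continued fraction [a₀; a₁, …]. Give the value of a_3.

1

Repeatedly divide and take the remainder:
40 ÷ 11 → quotient 3, remainder 7
11 ÷ 7 → quotient 1, remainder 4
7 ÷ 4 → quotient 1, remainder 3
4 ÷ 3 → quotient 1, remainder 1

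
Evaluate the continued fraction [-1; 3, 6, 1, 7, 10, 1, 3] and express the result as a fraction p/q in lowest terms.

Start with 3.
1 + 1/(3/1) = 1 + 1/3 = 4/3
10 + 1/(4/3) = 10 + 3/4 = 43/4
7 + 1/(43/4) = 7 + 4/43 = 305/43
1 + 1/(305/43) = 1 + 43/305 = 348/305
6 + 1/(348/305) = 6 + 305/348 = 2393/348
3 + 1/(2393/348) = 3 + 348/2393 = 7527/2393
-1 + 1/(7527/2393) = -1 + 2393/7527 = -5134/7527

-5134/7527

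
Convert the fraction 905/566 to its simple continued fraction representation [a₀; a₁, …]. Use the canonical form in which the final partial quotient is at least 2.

[1; 1, 1, 2, 37, 3]

⌊905/566⌋ = 1, remainder 339
⌊566/339⌋ = 1, remainder 227
⌊339/227⌋ = 1, remainder 112
⌊227/112⌋ = 2, remainder 3
⌊112/3⌋ = 37, remainder 1
⌊3/1⌋ = 3, remainder 0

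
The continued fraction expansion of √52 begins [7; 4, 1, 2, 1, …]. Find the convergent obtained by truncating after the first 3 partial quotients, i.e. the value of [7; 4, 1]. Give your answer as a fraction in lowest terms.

36/5

Start with 1.
4 + 1/(1/1) = 4 + 1/1 = 5/1
7 + 1/(5/1) = 7 + 1/5 = 36/5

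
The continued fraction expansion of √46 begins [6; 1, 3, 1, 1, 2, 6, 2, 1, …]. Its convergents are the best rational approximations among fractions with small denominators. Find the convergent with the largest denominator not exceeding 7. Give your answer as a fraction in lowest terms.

a_0 = 6: 6/1  (≤ bound)
a_1 = 1: 7/1  (≤ bound)
a_2 = 3: 27/4  (≤ bound)
a_3 = 1: 34/5  (≤ bound)
a_4 = 1: 61/9  (> 7, stop)

34/5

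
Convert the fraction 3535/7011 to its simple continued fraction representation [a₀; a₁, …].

[0; 1, 1, 58, 1, 10, 1, 4]

3535 = 0·7011 + 3535, so a_0 = 0
7011 = 1·3535 + 3476, so a_1 = 1
3535 = 1·3476 + 59, so a_2 = 1
3476 = 58·59 + 54, so a_3 = 58
59 = 1·54 + 5, so a_4 = 1
54 = 10·5 + 4, so a_5 = 10
5 = 1·4 + 1, so a_6 = 1
4 = 4·1 + 0, so a_7 = 4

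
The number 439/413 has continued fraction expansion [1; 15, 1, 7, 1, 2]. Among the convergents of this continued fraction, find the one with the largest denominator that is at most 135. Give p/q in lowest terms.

a_0 = 1: 1/1  (≤ bound)
a_1 = 15: 16/15  (≤ bound)
a_2 = 1: 17/16  (≤ bound)
a_3 = 7: 135/127  (≤ bound)
a_4 = 1: 152/143  (> 135, stop)

135/127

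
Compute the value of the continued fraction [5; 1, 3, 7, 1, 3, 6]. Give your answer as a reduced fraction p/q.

Start with 6.
3 + 1/(6/1) = 3 + 1/6 = 19/6
1 + 1/(19/6) = 1 + 6/19 = 25/19
7 + 1/(25/19) = 7 + 19/25 = 194/25
3 + 1/(194/25) = 3 + 25/194 = 607/194
1 + 1/(607/194) = 1 + 194/607 = 801/607
5 + 1/(801/607) = 5 + 607/801 = 4612/801

4612/801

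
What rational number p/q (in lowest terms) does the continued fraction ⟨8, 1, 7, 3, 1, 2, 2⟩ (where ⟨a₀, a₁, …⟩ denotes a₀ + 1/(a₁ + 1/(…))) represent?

1909/215

Starting at the tail and folding back:
Start with 2.
2 + 1/(2/1) = 2 + 1/2 = 5/2
1 + 1/(5/2) = 1 + 2/5 = 7/5
3 + 1/(7/5) = 3 + 5/7 = 26/7
7 + 1/(26/7) = 7 + 7/26 = 189/26
1 + 1/(189/26) = 1 + 26/189 = 215/189
8 + 1/(215/189) = 8 + 189/215 = 1909/215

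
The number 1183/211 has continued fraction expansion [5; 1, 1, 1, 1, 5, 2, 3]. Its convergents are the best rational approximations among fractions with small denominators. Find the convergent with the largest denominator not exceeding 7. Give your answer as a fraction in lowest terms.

List convergents until the denominator exceeds the bound:
a_0 = 5: 5/1  (≤ bound)
a_1 = 1: 6/1  (≤ bound)
a_2 = 1: 11/2  (≤ bound)
a_3 = 1: 17/3  (≤ bound)
a_4 = 1: 28/5  (≤ bound)
a_5 = 5: 157/28  (> 7, stop)

28/5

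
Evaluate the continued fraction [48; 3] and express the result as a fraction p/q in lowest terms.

145/3

Compute successive convergents:
a_0 = 48: 48/1
a_1 = 3: 145/3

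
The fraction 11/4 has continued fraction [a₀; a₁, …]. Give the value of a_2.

11 = 2·4 + 3, so a_0 = 2
4 = 1·3 + 1, so a_1 = 1
3 = 3·1 + 0, so a_2 = 3

3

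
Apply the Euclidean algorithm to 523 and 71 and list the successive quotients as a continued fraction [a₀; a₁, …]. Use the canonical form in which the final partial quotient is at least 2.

523 ÷ 71 → quotient 7, remainder 26
71 ÷ 26 → quotient 2, remainder 19
26 ÷ 19 → quotient 1, remainder 7
19 ÷ 7 → quotient 2, remainder 5
7 ÷ 5 → quotient 1, remainder 2
5 ÷ 2 → quotient 2, remainder 1
2 ÷ 1 → quotient 2, remainder 0

[7; 2, 1, 2, 1, 2, 2]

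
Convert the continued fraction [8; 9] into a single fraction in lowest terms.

Start with 9.
8 + 1/(9/1) = 8 + 1/9 = 73/9

73/9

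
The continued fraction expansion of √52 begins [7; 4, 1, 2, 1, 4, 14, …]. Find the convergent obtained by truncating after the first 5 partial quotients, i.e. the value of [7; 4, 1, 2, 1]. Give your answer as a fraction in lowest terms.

a_0 = 7: 7/1
a_1 = 4: 29/4
a_2 = 1: 36/5
a_3 = 2: 101/14
a_4 = 1: 137/19

137/19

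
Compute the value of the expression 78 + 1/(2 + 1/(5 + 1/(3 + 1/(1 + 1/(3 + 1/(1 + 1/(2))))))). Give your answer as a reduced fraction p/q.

47937/611

Compute successive convergents:
a_0 = 78: 78/1
a_1 = 2: 157/2
a_2 = 5: 863/11
a_3 = 3: 2746/35
a_4 = 1: 3609/46
a_5 = 3: 13573/173
a_6 = 1: 17182/219
a_7 = 2: 47937/611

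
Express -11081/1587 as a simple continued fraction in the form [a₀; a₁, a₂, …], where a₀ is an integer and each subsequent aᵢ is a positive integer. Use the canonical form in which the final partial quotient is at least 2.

[-7; 56, 1, 2, 9]

-11081 ÷ 1587 → quotient -7, remainder 28
1587 ÷ 28 → quotient 56, remainder 19
28 ÷ 19 → quotient 1, remainder 9
19 ÷ 9 → quotient 2, remainder 1
9 ÷ 1 → quotient 9, remainder 0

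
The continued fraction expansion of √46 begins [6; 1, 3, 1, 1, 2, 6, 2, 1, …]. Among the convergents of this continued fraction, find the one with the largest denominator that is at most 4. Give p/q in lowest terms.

a_0 = 6: 6/1  (≤ bound)
a_1 = 1: 7/1  (≤ bound)
a_2 = 3: 27/4  (≤ bound)
a_3 = 1: 34/5  (> 4, stop)

27/4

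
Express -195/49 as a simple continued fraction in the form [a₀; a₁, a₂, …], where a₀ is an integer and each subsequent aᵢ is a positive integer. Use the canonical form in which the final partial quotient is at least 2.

-195 ÷ 49 → quotient -4, remainder 1
49 ÷ 1 → quotient 49, remainder 0

[-4; 49]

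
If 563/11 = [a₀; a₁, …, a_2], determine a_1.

563 ÷ 11 → quotient 51, remainder 2
11 ÷ 2 → quotient 5, remainder 1

5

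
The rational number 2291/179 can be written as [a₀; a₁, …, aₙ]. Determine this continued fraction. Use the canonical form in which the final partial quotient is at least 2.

[12; 1, 3, 1, 35]

Run the Euclidean algorithm, recording each quotient:
⌊2291/179⌋ = 12, remainder 143
⌊179/143⌋ = 1, remainder 36
⌊143/36⌋ = 3, remainder 35
⌊36/35⌋ = 1, remainder 1
⌊35/1⌋ = 35, remainder 0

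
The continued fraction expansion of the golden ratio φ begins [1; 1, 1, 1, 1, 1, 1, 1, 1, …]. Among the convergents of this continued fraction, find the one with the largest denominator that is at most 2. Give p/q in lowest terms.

a_0 = 1: 1/1  (≤ bound)
a_1 = 1: 2/1  (≤ bound)
a_2 = 1: 3/2  (≤ bound)
a_3 = 1: 5/3  (> 2, stop)

3/2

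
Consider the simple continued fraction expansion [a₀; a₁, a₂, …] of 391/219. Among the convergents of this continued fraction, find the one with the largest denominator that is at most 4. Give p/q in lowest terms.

List convergents until the denominator exceeds the bound:
a_0 = 1: 1/1  (≤ bound)
a_1 = 1: 2/1  (≤ bound)
a_2 = 3: 7/4  (≤ bound)
a_3 = 1: 9/5  (> 4, stop)

7/4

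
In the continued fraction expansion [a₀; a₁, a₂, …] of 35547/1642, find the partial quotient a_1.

1

Run the Euclidean algorithm, recording each quotient:
35547 = 21·1642 + 1065, so a_0 = 21
1642 = 1·1065 + 577, so a_1 = 1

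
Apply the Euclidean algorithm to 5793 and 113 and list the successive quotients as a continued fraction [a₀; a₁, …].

[51; 3, 1, 3, 3, 2]

Run the Euclidean algorithm, recording each quotient:
5793 ÷ 113 → quotient 51, remainder 30
113 ÷ 30 → quotient 3, remainder 23
30 ÷ 23 → quotient 1, remainder 7
23 ÷ 7 → quotient 3, remainder 2
7 ÷ 2 → quotient 3, remainder 1
2 ÷ 1 → quotient 2, remainder 0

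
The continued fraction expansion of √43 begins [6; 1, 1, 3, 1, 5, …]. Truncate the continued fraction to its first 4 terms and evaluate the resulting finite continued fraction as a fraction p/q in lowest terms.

46/7

Use the convergent recurrence hₖ = aₖ·hₖ₋₁ + hₖ₋₂ (and likewise for the denominators kₖ):
a_0 = 6: 6/1
a_1 = 1: 7/1
a_2 = 1: 13/2
a_3 = 3: 46/7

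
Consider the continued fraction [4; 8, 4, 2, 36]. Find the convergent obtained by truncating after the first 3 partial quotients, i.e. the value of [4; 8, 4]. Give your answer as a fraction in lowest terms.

Starting at the tail and folding back:
Start with 4.
8 + 1/(4/1) = 8 + 1/4 = 33/4
4 + 1/(33/4) = 4 + 4/33 = 136/33

136/33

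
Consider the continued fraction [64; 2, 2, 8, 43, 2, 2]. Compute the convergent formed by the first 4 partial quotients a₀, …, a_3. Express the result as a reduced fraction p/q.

2705/42

a_0 = 64: 64/1
a_1 = 2: 129/2
a_2 = 2: 322/5
a_3 = 8: 2705/42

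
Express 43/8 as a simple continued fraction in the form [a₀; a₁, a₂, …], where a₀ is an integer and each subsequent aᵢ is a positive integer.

[5; 2, 1, 2]

43 = 5·8 + 3, so a_0 = 5
8 = 2·3 + 2, so a_1 = 2
3 = 1·2 + 1, so a_2 = 1
2 = 2·1 + 0, so a_3 = 2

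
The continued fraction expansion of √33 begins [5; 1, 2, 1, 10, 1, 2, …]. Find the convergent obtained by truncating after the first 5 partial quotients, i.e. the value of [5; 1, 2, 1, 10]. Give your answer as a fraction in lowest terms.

Start with 10.
1 + 1/(10/1) = 1 + 1/10 = 11/10
2 + 1/(11/10) = 2 + 10/11 = 32/11
1 + 1/(32/11) = 1 + 11/32 = 43/32
5 + 1/(43/32) = 5 + 32/43 = 247/43

247/43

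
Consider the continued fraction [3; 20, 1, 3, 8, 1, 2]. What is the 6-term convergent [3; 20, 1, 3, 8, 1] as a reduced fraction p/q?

2341/768

a_0 = 3: 3/1
a_1 = 20: 61/20
a_2 = 1: 64/21
a_3 = 3: 253/83
a_4 = 8: 2088/685
a_5 = 1: 2341/768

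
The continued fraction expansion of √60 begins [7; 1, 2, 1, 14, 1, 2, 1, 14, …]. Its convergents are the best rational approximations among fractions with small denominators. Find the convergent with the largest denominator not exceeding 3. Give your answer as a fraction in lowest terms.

a_0 = 7: 7/1  (≤ bound)
a_1 = 1: 8/1  (≤ bound)
a_2 = 2: 23/3  (≤ bound)
a_3 = 1: 31/4  (> 3, stop)

23/3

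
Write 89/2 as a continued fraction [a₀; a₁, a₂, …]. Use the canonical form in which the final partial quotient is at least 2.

[44; 2]

⌊89/2⌋ = 44, remainder 1
⌊2/1⌋ = 2, remainder 0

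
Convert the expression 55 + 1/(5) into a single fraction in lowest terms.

Start with 5.
55 + 1/(5/1) = 55 + 1/5 = 276/5

276/5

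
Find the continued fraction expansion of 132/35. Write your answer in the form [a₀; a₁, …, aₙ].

[3; 1, 3, 2, 1, 2]

132 ÷ 35 → quotient 3, remainder 27
35 ÷ 27 → quotient 1, remainder 8
27 ÷ 8 → quotient 3, remainder 3
8 ÷ 3 → quotient 2, remainder 2
3 ÷ 2 → quotient 1, remainder 1
2 ÷ 1 → quotient 2, remainder 0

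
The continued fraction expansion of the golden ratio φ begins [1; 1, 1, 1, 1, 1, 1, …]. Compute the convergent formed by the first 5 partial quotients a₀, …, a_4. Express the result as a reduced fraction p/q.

8/5

Compute successive convergents:
a_0 = 1: 1/1
a_1 = 1: 2/1
a_2 = 1: 3/2
a_3 = 1: 5/3
a_4 = 1: 8/5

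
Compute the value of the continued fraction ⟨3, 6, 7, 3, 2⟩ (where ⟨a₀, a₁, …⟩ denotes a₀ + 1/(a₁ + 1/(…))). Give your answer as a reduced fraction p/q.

Starting at the tail and folding back:
Start with 2.
3 + 1/(2/1) = 3 + 1/2 = 7/2
7 + 1/(7/2) = 7 + 2/7 = 51/7
6 + 1/(51/7) = 6 + 7/51 = 313/51
3 + 1/(313/51) = 3 + 51/313 = 990/313

990/313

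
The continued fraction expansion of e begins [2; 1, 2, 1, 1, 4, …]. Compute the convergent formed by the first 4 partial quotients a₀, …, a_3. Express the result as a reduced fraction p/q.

Start with 1.
2 + 1/(1/1) = 2 + 1/1 = 3/1
1 + 1/(3/1) = 1 + 1/3 = 4/3
2 + 1/(4/3) = 2 + 3/4 = 11/4

11/4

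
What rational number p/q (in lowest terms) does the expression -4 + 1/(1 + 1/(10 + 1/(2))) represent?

Work from the innermost term outward:
Start with 2.
10 + 1/(2/1) = 10 + 1/2 = 21/2
1 + 1/(21/2) = 1 + 2/21 = 23/21
-4 + 1/(23/21) = -4 + 21/23 = -71/23

-71/23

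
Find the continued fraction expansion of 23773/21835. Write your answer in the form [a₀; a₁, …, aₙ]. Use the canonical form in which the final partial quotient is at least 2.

[1; 11, 3, 1, 2, 1, 42, 3]

Run the Euclidean algorithm, recording each quotient:
⌊23773/21835⌋ = 1, remainder 1938
⌊21835/1938⌋ = 11, remainder 517
⌊1938/517⌋ = 3, remainder 387
⌊517/387⌋ = 1, remainder 130
⌊387/130⌋ = 2, remainder 127
⌊130/127⌋ = 1, remainder 3
⌊127/3⌋ = 42, remainder 1
⌊3/1⌋ = 3, remainder 0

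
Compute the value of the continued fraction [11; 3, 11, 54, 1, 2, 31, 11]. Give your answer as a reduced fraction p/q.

21862063/1930673

a_0 = 11: 11/1
a_1 = 3: 34/3
a_2 = 11: 385/34
a_3 = 54: 20824/1839
a_4 = 1: 21209/1873
a_5 = 2: 63242/5585
a_6 = 31: 1981711/175008
a_7 = 11: 21862063/1930673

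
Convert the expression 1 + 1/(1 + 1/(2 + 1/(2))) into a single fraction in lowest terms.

Collapse the nested fraction from the inside out:
Start with 2.
2 + 1/(2/1) = 2 + 1/2 = 5/2
1 + 1/(5/2) = 1 + 2/5 = 7/5
1 + 1/(7/5) = 1 + 5/7 = 12/7

12/7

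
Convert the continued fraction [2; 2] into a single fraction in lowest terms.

5/2

a_0 = 2: 2/1
a_1 = 2: 5/2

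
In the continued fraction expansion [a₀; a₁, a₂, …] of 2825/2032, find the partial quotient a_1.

2825 = 1·2032 + 793, so a_0 = 1
2032 = 2·793 + 446, so a_1 = 2

2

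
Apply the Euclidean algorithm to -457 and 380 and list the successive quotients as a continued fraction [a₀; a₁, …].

[-2; 1, 3, 1, 14, 2, 2]

⌊-457/380⌋ = -2, remainder 303
⌊380/303⌋ = 1, remainder 77
⌊303/77⌋ = 3, remainder 72
⌊77/72⌋ = 1, remainder 5
⌊72/5⌋ = 14, remainder 2
⌊5/2⌋ = 2, remainder 1
⌊2/1⌋ = 2, remainder 0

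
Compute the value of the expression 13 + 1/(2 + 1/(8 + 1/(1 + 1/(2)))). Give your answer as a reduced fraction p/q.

741/55

a_0 = 13: 13/1
a_1 = 2: 27/2
a_2 = 8: 229/17
a_3 = 1: 256/19
a_4 = 2: 741/55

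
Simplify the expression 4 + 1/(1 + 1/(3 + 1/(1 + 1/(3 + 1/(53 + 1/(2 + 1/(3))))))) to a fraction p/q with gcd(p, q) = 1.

a_0 = 4: 4/1
a_1 = 1: 5/1
a_2 = 3: 19/4
a_3 = 1: 24/5
a_4 = 3: 91/19
a_5 = 53: 4847/1012
a_6 = 2: 9785/2043
a_7 = 3: 34202/7141

34202/7141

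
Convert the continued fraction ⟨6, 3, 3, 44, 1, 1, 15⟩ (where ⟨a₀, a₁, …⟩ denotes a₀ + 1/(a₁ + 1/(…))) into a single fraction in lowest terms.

Compute successive convergents:
a_0 = 6: 6/1
a_1 = 3: 19/3
a_2 = 3: 63/10
a_3 = 44: 2791/443
a_4 = 1: 2854/453
a_5 = 1: 5645/896
a_6 = 15: 87529/13893

87529/13893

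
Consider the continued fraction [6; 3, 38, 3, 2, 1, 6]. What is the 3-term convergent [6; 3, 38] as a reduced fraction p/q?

Start with 38.
3 + 1/(38/1) = 3 + 1/38 = 115/38
6 + 1/(115/38) = 6 + 38/115 = 728/115

728/115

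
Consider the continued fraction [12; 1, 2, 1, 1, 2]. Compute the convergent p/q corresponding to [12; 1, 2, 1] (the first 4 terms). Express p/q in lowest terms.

a_0 = 12: 12/1
a_1 = 1: 13/1
a_2 = 2: 38/3
a_3 = 1: 51/4

51/4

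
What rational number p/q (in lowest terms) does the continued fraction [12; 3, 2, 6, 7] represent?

3957/322

a_0 = 12: 12/1
a_1 = 3: 37/3
a_2 = 2: 86/7
a_3 = 6: 553/45
a_4 = 7: 3957/322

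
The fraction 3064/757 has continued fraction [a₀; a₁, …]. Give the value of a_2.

3064 = 4·757 + 36, so a_0 = 4
757 = 21·36 + 1, so a_1 = 21
36 = 36·1 + 0, so a_2 = 36

36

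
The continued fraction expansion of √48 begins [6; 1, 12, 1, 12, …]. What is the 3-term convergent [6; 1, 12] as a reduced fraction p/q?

90/13

Compute successive convergents:
a_0 = 6: 6/1
a_1 = 1: 7/1
a_2 = 12: 90/13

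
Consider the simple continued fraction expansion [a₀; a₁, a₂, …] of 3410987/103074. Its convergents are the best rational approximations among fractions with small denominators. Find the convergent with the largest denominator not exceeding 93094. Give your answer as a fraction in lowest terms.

56820/1717

a_0 = 33: 33/1  (≤ bound)
a_1 = 10: 331/10  (≤ bound)
a_2 = 1: 364/11  (≤ bound)
a_3 = 3: 1423/43  (≤ bound)
a_4 = 1: 1787/54  (≤ bound)
a_5 = 31: 56820/1717  (≤ bound)
a_6 = 60: 3410987/103074  (> 93094, stop)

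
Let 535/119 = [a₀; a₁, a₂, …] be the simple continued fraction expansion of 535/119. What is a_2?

535 = 4·119 + 59, so a_0 = 4
119 = 2·59 + 1, so a_1 = 2
59 = 59·1 + 0, so a_2 = 59

59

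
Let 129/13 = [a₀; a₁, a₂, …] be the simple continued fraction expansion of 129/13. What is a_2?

129 = 9·13 + 12, so a_0 = 9
13 = 1·12 + 1, so a_1 = 1
12 = 12·1 + 0, so a_2 = 12

12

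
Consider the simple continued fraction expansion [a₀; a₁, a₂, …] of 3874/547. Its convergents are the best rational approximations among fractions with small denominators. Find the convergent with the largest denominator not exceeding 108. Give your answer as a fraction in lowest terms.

a_0 = 7: 7/1  (≤ bound)
a_1 = 12: 85/12  (≤ bound)
a_2 = 6: 517/73  (≤ bound)
a_3 = 2: 1119/158  (> 108, stop)

517/73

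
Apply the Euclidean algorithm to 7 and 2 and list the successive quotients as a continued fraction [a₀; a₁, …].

⌊7/2⌋ = 3, remainder 1
⌊2/1⌋ = 2, remainder 0

[3; 2]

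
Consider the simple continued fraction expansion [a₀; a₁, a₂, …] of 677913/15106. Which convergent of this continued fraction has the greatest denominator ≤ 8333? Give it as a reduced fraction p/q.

18983/423

a_0 = 44: 44/1  (≤ bound)
a_1 = 1: 45/1  (≤ bound)
a_2 = 7: 359/8  (≤ bound)
a_3 = 7: 2558/57  (≤ bound)
a_4 = 2: 5475/122  (≤ bound)
a_5 = 2: 13508/301  (≤ bound)
a_6 = 1: 18983/423  (≤ bound)
a_7 = 35: 677913/15106  (> 8333, stop)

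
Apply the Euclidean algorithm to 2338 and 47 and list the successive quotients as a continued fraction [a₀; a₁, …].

⌊2338/47⌋ = 49, remainder 35
⌊47/35⌋ = 1, remainder 12
⌊35/12⌋ = 2, remainder 11
⌊12/11⌋ = 1, remainder 1
⌊11/1⌋ = 11, remainder 0

[49; 1, 2, 1, 11]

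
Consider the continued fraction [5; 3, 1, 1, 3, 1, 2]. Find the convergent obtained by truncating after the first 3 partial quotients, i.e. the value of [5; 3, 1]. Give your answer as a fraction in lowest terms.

21/4

a_0 = 5: 5/1
a_1 = 3: 16/3
a_2 = 1: 21/4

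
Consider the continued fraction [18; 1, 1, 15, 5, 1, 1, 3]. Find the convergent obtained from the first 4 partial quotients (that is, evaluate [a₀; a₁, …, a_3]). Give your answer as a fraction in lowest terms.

Use the convergent recurrence hₖ = aₖ·hₖ₋₁ + hₖ₋₂ (and likewise for the denominators kₖ):
a_0 = 18: 18/1
a_1 = 1: 19/1
a_2 = 1: 37/2
a_3 = 15: 574/31

574/31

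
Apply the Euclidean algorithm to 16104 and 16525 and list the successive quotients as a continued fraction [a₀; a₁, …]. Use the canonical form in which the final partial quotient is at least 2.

[0; 1, 38, 3, 1, 34, 3]

16104 = 0·16525 + 16104, so a_0 = 0
16525 = 1·16104 + 421, so a_1 = 1
16104 = 38·421 + 106, so a_2 = 38
421 = 3·106 + 103, so a_3 = 3
106 = 1·103 + 3, so a_4 = 1
103 = 34·3 + 1, so a_5 = 34
3 = 3·1 + 0, so a_6 = 3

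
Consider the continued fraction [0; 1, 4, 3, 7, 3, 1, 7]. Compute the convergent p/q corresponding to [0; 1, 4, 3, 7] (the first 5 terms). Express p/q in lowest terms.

95/117

Use the convergent recurrence hₖ = aₖ·hₖ₋₁ + hₖ₋₂ (and likewise for the denominators kₖ):
a_0 = 0: 0/1
a_1 = 1: 1/1
a_2 = 4: 4/5
a_3 = 3: 13/16
a_4 = 7: 95/117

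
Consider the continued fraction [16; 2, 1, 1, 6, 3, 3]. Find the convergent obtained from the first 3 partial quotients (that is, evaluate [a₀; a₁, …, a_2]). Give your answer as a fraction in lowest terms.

49/3

Work from the innermost term outward:
Start with 1.
2 + 1/(1/1) = 2 + 1/1 = 3/1
16 + 1/(3/1) = 16 + 1/3 = 49/3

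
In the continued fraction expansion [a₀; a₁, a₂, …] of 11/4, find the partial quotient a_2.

3

11 = 2·4 + 3, so a_0 = 2
4 = 1·3 + 1, so a_1 = 1
3 = 3·1 + 0, so a_2 = 3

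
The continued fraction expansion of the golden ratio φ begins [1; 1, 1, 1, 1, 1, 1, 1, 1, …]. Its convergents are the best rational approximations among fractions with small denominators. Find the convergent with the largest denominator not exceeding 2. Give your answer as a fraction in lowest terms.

3/2

a_0 = 1: 1/1  (≤ bound)
a_1 = 1: 2/1  (≤ bound)
a_2 = 1: 3/2  (≤ bound)
a_3 = 1: 5/3  (> 2, stop)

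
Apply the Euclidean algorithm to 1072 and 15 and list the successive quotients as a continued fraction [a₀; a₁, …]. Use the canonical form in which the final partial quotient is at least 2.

Repeatedly divide and take the remainder:
⌊1072/15⌋ = 71, remainder 7
⌊15/7⌋ = 2, remainder 1
⌊7/1⌋ = 7, remainder 0

[71; 2, 7]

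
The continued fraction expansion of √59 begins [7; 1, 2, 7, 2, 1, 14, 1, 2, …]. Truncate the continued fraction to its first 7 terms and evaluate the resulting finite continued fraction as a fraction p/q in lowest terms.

7781/1013

Start with 14.
1 + 1/(14/1) = 1 + 1/14 = 15/14
2 + 1/(15/14) = 2 + 14/15 = 44/15
7 + 1/(44/15) = 7 + 15/44 = 323/44
2 + 1/(323/44) = 2 + 44/323 = 690/323
1 + 1/(690/323) = 1 + 323/690 = 1013/690
7 + 1/(1013/690) = 7 + 690/1013 = 7781/1013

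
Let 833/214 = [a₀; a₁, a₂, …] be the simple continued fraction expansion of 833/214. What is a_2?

8

⌊833/214⌋ = 3, remainder 191
⌊214/191⌋ = 1, remainder 23
⌊191/23⌋ = 8, remainder 7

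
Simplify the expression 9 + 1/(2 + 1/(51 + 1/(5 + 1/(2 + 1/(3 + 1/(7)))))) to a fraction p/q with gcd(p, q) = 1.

271875/28633

Start with 7.
3 + 1/(7/1) = 3 + 1/7 = 22/7
2 + 1/(22/7) = 2 + 7/22 = 51/22
5 + 1/(51/22) = 5 + 22/51 = 277/51
51 + 1/(277/51) = 51 + 51/277 = 14178/277
2 + 1/(14178/277) = 2 + 277/14178 = 28633/14178
9 + 1/(28633/14178) = 9 + 14178/28633 = 271875/28633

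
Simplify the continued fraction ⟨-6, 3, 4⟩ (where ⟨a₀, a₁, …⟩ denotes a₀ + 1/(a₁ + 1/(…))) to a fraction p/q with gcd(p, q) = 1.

Start with 4.
3 + 1/(4/1) = 3 + 1/4 = 13/4
-6 + 1/(13/4) = -6 + 4/13 = -74/13

-74/13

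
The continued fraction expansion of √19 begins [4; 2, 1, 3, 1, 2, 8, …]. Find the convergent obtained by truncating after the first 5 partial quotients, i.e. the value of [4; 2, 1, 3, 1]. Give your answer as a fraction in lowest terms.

Use the convergent recurrence hₖ = aₖ·hₖ₋₁ + hₖ₋₂ (and likewise for the denominators kₖ):
a_0 = 4: 4/1
a_1 = 2: 9/2
a_2 = 1: 13/3
a_3 = 3: 48/11
a_4 = 1: 61/14

61/14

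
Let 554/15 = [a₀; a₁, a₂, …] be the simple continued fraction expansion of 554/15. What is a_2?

Apply division with remainder until the remainder is 0:
554 ÷ 15 → quotient 36, remainder 14
15 ÷ 14 → quotient 1, remainder 1
14 ÷ 1 → quotient 14, remainder 0

14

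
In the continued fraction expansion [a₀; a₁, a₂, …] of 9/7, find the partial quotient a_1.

3

9 ÷ 7 → quotient 1, remainder 2
7 ÷ 2 → quotient 3, remainder 1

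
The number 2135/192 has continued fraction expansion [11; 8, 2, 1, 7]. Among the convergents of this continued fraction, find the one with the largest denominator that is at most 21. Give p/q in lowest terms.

a_0 = 11: 11/1  (≤ bound)
a_1 = 8: 89/8  (≤ bound)
a_2 = 2: 189/17  (≤ bound)
a_3 = 1: 278/25  (> 21, stop)

189/17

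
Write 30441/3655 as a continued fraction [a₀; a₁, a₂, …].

[8; 3, 23, 10, 2, 2]

30441 ÷ 3655 → quotient 8, remainder 1201
3655 ÷ 1201 → quotient 3, remainder 52
1201 ÷ 52 → quotient 23, remainder 5
52 ÷ 5 → quotient 10, remainder 2
5 ÷ 2 → quotient 2, remainder 1
2 ÷ 1 → quotient 2, remainder 0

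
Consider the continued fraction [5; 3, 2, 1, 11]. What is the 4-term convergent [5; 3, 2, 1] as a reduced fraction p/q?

53/10

Build up convergents one term at a time:
a_0 = 5: 5/1
a_1 = 3: 16/3
a_2 = 2: 37/7
a_3 = 1: 53/10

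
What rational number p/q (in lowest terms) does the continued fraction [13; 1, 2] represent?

Build up convergents one term at a time:
a_0 = 13: 13/1
a_1 = 1: 14/1
a_2 = 2: 41/3

41/3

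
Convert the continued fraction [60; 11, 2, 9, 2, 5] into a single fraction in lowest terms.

a_0 = 60: 60/1
a_1 = 11: 661/11
a_2 = 2: 1382/23
a_3 = 9: 13099/218
a_4 = 2: 27580/459
a_5 = 5: 150999/2513

150999/2513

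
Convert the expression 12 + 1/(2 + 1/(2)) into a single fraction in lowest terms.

62/5

Collapse the nested fraction from the inside out:
Start with 2.
2 + 1/(2/1) = 2 + 1/2 = 5/2
12 + 1/(5/2) = 12 + 2/5 = 62/5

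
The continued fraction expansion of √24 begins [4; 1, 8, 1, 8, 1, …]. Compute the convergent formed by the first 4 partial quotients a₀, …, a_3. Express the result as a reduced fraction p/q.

49/10

Start with 1.
8 + 1/(1/1) = 8 + 1/1 = 9/1
1 + 1/(9/1) = 1 + 1/9 = 10/9
4 + 1/(10/9) = 4 + 9/10 = 49/10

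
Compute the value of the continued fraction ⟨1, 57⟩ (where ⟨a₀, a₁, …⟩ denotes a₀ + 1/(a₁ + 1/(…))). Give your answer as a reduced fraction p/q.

Use the convergent recurrence hₖ = aₖ·hₖ₋₁ + hₖ₋₂ (and likewise for the denominators kₖ):
a_0 = 1: 1/1
a_1 = 57: 58/57

58/57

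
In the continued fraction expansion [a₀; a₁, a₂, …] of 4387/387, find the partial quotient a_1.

4387 = 11·387 + 130, so a_0 = 11
387 = 2·130 + 127, so a_1 = 2

2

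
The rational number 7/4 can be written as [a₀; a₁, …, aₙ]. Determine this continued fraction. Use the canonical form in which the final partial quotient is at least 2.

[1; 1, 3]

⌊7/4⌋ = 1, remainder 3
⌊4/3⌋ = 1, remainder 1
⌊3/1⌋ = 3, remainder 0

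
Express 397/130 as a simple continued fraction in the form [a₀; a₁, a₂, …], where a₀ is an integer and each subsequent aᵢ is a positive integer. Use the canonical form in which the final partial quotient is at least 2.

⌊397/130⌋ = 3, remainder 7
⌊130/7⌋ = 18, remainder 4
⌊7/4⌋ = 1, remainder 3
⌊4/3⌋ = 1, remainder 1
⌊3/1⌋ = 3, remainder 0

[3; 18, 1, 1, 3]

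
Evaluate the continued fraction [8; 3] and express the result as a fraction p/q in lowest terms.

Build up convergents one term at a time:
a_0 = 8: 8/1
a_1 = 3: 25/3

25/3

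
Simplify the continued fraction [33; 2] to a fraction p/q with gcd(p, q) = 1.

67/2

Collapse the nested fraction from the inside out:
Start with 2.
33 + 1/(2/1) = 33 + 1/2 = 67/2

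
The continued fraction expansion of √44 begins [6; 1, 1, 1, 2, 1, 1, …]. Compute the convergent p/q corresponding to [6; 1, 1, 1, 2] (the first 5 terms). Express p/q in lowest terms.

53/8

Start with 2.
1 + 1/(2/1) = 1 + 1/2 = 3/2
1 + 1/(3/2) = 1 + 2/3 = 5/3
1 + 1/(5/3) = 1 + 3/5 = 8/5
6 + 1/(8/5) = 6 + 5/8 = 53/8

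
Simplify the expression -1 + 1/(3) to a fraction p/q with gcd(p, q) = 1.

Use the convergent recurrence hₖ = aₖ·hₖ₋₁ + hₖ₋₂ (and likewise for the denominators kₖ):
a_0 = -1: -1/1
a_1 = 3: -2/3

-2/3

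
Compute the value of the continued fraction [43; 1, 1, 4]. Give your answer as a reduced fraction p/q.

392/9

Build up convergents one term at a time:
a_0 = 43: 43/1
a_1 = 1: 44/1
a_2 = 1: 87/2
a_3 = 4: 392/9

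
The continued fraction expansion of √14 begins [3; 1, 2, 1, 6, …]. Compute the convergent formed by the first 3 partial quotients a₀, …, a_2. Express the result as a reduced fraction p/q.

Work from the innermost term outward:
Start with 2.
1 + 1/(2/1) = 1 + 1/2 = 3/2
3 + 1/(3/2) = 3 + 2/3 = 11/3

11/3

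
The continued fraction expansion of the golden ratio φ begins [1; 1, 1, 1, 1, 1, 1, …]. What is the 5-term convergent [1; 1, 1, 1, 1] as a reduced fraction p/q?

8/5

Use the convergent recurrence hₖ = aₖ·hₖ₋₁ + hₖ₋₂ (and likewise for the denominators kₖ):
a_0 = 1: 1/1
a_1 = 1: 2/1
a_2 = 1: 3/2
a_3 = 1: 5/3
a_4 = 1: 8/5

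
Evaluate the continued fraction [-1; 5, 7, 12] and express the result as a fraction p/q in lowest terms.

-352/437

Starting at the tail and folding back:
Start with 12.
7 + 1/(12/1) = 7 + 1/12 = 85/12
5 + 1/(85/12) = 5 + 12/85 = 437/85
-1 + 1/(437/85) = -1 + 85/437 = -352/437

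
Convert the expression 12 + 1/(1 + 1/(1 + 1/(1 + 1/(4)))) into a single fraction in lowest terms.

177/14

Starting at the tail and folding back:
Start with 4.
1 + 1/(4/1) = 1 + 1/4 = 5/4
1 + 1/(5/4) = 1 + 4/5 = 9/5
1 + 1/(9/5) = 1 + 5/9 = 14/9
12 + 1/(14/9) = 12 + 9/14 = 177/14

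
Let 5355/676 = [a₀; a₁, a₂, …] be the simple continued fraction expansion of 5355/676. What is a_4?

Apply division with remainder until the remainder is 0:
5355 ÷ 676 → quotient 7, remainder 623
676 ÷ 623 → quotient 1, remainder 53
623 ÷ 53 → quotient 11, remainder 40
53 ÷ 40 → quotient 1, remainder 13
40 ÷ 13 → quotient 3, remainder 1

3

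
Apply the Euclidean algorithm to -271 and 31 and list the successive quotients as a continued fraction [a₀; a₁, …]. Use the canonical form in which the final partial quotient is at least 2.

-271 ÷ 31 → quotient -9, remainder 8
31 ÷ 8 → quotient 3, remainder 7
8 ÷ 7 → quotient 1, remainder 1
7 ÷ 1 → quotient 7, remainder 0

[-9; 3, 1, 7]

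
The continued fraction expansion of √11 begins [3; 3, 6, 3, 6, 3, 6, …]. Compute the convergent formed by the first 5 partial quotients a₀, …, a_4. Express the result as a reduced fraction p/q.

Start with 6.
3 + 1/(6/1) = 3 + 1/6 = 19/6
6 + 1/(19/6) = 6 + 6/19 = 120/19
3 + 1/(120/19) = 3 + 19/120 = 379/120
3 + 1/(379/120) = 3 + 120/379 = 1257/379

1257/379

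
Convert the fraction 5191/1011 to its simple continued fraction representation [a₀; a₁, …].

[5; 7, 2, 3, 3, 1, 1, 2]

5191 ÷ 1011 → quotient 5, remainder 136
1011 ÷ 136 → quotient 7, remainder 59
136 ÷ 59 → quotient 2, remainder 18
59 ÷ 18 → quotient 3, remainder 5
18 ÷ 5 → quotient 3, remainder 3
5 ÷ 3 → quotient 1, remainder 2
3 ÷ 2 → quotient 1, remainder 1
2 ÷ 1 → quotient 2, remainder 0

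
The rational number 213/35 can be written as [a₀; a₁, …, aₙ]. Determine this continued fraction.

[6; 11, 1, 2]

213 = 6·35 + 3, so a_0 = 6
35 = 11·3 + 2, so a_1 = 11
3 = 1·2 + 1, so a_2 = 1
2 = 2·1 + 0, so a_3 = 2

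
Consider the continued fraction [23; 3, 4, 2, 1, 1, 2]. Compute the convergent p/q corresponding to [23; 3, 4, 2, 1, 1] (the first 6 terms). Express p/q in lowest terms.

Start with 1.
1 + 1/(1/1) = 1 + 1/1 = 2/1
2 + 1/(2/1) = 2 + 1/2 = 5/2
4 + 1/(5/2) = 4 + 2/5 = 22/5
3 + 1/(22/5) = 3 + 5/22 = 71/22
23 + 1/(71/22) = 23 + 22/71 = 1655/71

1655/71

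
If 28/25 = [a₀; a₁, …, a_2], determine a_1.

28 = 1·25 + 3, so a_0 = 1
25 = 8·3 + 1, so a_1 = 8

8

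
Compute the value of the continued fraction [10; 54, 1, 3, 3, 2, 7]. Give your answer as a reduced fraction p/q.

122353/12213

a_0 = 10: 10/1
a_1 = 54: 541/54
a_2 = 1: 551/55
a_3 = 3: 2194/219
a_4 = 3: 7133/712
a_5 = 2: 16460/1643
a_6 = 7: 122353/12213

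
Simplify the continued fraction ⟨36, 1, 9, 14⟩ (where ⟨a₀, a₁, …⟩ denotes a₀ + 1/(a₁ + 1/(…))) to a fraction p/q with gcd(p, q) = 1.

5203/141

Compute successive convergents:
a_0 = 36: 36/1
a_1 = 1: 37/1
a_2 = 9: 369/10
a_3 = 14: 5203/141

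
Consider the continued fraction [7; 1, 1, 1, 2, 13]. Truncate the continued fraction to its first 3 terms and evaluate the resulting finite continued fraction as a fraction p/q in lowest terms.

a_0 = 7: 7/1
a_1 = 1: 8/1
a_2 = 1: 15/2

15/2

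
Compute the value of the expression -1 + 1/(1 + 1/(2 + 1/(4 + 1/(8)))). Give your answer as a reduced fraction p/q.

-33/107

a_0 = -1: -1/1
a_1 = 1: 0/1
a_2 = 2: -1/3
a_3 = 4: -4/13
a_4 = 8: -33/107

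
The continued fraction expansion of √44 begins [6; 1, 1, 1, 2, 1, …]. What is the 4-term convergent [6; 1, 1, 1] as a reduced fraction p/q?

a_0 = 6: 6/1
a_1 = 1: 7/1
a_2 = 1: 13/2
a_3 = 1: 20/3

20/3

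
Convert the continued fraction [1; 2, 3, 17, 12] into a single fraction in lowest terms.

2086/1459

a_0 = 1: 1/1
a_1 = 2: 3/2
a_2 = 3: 10/7
a_3 = 17: 173/121
a_4 = 12: 2086/1459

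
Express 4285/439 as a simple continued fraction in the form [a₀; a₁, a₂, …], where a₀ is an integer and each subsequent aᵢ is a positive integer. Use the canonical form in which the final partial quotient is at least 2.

[9; 1, 3, 5, 1, 1, 9]

⌊4285/439⌋ = 9, remainder 334
⌊439/334⌋ = 1, remainder 105
⌊334/105⌋ = 3, remainder 19
⌊105/19⌋ = 5, remainder 10
⌊19/10⌋ = 1, remainder 9
⌊10/9⌋ = 1, remainder 1
⌊9/1⌋ = 9, remainder 0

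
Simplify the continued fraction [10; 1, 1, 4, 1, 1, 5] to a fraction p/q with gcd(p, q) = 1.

1171/111

Start with 5.
1 + 1/(5/1) = 1 + 1/5 = 6/5
1 + 1/(6/5) = 1 + 5/6 = 11/6
4 + 1/(11/6) = 4 + 6/11 = 50/11
1 + 1/(50/11) = 1 + 11/50 = 61/50
1 + 1/(61/50) = 1 + 50/61 = 111/61
10 + 1/(111/61) = 10 + 61/111 = 1171/111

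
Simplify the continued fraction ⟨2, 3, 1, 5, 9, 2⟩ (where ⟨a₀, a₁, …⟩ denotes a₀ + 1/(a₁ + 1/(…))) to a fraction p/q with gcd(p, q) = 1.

Collapse the nested fraction from the inside out:
Start with 2.
9 + 1/(2/1) = 9 + 1/2 = 19/2
5 + 1/(19/2) = 5 + 2/19 = 97/19
1 + 1/(97/19) = 1 + 19/97 = 116/97
3 + 1/(116/97) = 3 + 97/116 = 445/116
2 + 1/(445/116) = 2 + 116/445 = 1006/445

1006/445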